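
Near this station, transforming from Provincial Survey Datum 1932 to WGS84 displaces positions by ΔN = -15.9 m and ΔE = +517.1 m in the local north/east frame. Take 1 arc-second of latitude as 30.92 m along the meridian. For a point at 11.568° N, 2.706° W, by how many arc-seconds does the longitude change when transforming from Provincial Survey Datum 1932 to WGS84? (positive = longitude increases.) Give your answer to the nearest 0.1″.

At latitude 11.568°, cos φ = 0.979687.
1″ of longitude at this latitude = 30.92 × cos φ = 30.2919 m, so Δλ = 517.1 / 30.2919 = 17.071″.

Δλ = 17.1″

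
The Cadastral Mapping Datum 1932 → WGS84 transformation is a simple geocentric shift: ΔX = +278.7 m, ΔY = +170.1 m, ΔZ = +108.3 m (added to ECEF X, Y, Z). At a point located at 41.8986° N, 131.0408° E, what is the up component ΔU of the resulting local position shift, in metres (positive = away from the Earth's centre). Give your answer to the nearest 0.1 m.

ΔU = 31.6 m

The local up (radial) axis is (cos φ cos λ, cos φ sin λ, sin φ), giving ΔU = -136.207 + 95.495 + 72.324 = 31.61 m.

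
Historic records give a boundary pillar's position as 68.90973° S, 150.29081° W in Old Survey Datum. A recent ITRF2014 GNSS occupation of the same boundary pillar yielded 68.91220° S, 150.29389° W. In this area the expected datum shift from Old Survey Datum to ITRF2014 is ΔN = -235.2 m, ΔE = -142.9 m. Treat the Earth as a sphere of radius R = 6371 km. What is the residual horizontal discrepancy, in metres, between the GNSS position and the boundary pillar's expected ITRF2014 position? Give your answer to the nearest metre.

Observed coordinate differences: Δφ = -0.00247°, Δλ = -0.00308°.
Converting to metres (1° lat = 111195 m, cos φ = 0.359838): observed ΔN = -274.7 m, observed ΔE = -123.2 m.
Subtracting the expected shift leaves a residual of -274.7 − (-235.2) = -39.5 m north and -123.2 − (-142.9) = 19.7 m east.
Residual distance = √((-39.5)² + 19.7²) = 44.1 m.

44 m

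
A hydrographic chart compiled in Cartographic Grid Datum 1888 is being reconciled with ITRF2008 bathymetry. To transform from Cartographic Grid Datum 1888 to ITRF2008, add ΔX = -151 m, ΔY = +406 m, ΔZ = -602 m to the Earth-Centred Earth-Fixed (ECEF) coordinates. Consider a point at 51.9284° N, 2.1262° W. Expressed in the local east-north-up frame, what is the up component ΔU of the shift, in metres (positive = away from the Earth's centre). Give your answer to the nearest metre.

The local up (radial) axis is (cos φ cos λ, cos φ sin λ, sin φ), giving ΔU = -93.049 − 9.288 − 473.919 = -576.26 m.

ΔU = -576 m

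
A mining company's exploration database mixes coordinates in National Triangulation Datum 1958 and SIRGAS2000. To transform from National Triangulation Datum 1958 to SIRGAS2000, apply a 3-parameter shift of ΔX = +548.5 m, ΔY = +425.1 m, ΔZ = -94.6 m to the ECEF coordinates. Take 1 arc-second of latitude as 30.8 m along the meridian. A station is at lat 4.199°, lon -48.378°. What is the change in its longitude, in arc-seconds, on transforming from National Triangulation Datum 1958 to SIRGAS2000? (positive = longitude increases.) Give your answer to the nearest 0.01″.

sin φ = 0.073221, cos φ = 0.997316, sin λ = -0.747543, cos λ = 0.664213.
East component: ΔE = −sin λ·ΔX + cos λ·ΔY = −(-0.747543)(548.5) + (0.664213)(425.1) = 692.38 m.
1° of latitude spans 3600 × 30.80 = 110880 m; at latitude φ, 1° of longitude spans that × cos φ = 110582.4 m, so Δλ = 692.38 / 110582.4 × 3600 = 22.541″.

Δλ = 22.54″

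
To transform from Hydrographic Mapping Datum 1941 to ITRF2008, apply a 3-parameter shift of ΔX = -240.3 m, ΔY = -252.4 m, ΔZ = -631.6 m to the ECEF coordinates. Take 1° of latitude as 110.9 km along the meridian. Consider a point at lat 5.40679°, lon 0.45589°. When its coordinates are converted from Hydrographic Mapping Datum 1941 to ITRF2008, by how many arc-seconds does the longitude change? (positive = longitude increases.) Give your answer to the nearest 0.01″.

sin φ = 0.094226, cos φ = 0.995551, sin λ = 0.007957, cos λ = 0.999968.
East component: ΔE = −sin λ·ΔX + cos λ·ΔY = −(0.007957)(-240.3) + (0.999968)(-252.4) = -250.48 m.
1° of latitude spans 110900 m; at latitude φ, 1° of longitude spans that × cos φ = 110406.6 m, so Δλ = -250.48 / 110406.6 × 3600 = -8.167″.

Δλ = -8.17″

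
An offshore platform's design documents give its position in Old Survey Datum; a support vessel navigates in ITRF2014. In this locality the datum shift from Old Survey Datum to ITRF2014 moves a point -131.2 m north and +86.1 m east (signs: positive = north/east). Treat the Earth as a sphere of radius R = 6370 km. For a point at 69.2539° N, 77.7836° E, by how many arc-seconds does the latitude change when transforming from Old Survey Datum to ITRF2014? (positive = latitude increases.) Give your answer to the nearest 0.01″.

Δφ = -4.25″

On a sphere of radius R, 1 rad of latitude = R, so Δφ = ΔN / R = -131.2 / 6370000 = -2.0597e-05 rad = -4.248″.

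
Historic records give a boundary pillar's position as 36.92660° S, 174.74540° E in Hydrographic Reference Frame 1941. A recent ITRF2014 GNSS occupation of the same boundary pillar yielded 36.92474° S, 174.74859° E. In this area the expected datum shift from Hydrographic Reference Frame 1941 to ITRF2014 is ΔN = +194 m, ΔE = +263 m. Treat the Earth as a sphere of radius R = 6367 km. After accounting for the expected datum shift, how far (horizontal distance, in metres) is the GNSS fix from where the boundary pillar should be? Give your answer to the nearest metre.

24 m

Observed coordinate differences: Δφ = +0.00186°, Δλ = +0.00319°.
Converting to metres (1° lat = 111125 m, cos φ = 0.799406): observed ΔN = 206.7 m, observed ΔE = 283.4 m.
Subtracting the expected shift leaves a residual of 206.7 − (194) = 12.7 m north and 283.4 − (263) = 20.4 m east.
Residual distance = √(12.7² + 20.4²) = 24.0 m.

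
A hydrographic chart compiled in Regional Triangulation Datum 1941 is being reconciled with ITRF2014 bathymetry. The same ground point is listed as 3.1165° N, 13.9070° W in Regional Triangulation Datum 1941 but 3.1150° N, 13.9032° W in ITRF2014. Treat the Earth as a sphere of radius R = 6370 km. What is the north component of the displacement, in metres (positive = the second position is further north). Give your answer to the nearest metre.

ΔN = -167 m

Δφ = 3.1150° − 3.1165° = -0.0015°; Δλ = -13.9032° − -13.9070° = +0.0038°.
1° along a meridian = πR/180 = 111177 m.
ΔN = Δφ × 111177 = -166.8 m; ΔE = Δλ × 111177 × cos(3.1165°) = +0.0038 × 111177 × 0.998521 = 421.8 m.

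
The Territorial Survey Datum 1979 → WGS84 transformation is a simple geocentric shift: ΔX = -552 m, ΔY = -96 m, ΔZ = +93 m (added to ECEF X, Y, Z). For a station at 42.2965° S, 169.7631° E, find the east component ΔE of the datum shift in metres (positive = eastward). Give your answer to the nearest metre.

The local east axis at (φ, λ) is (−sin λ, cos λ, 0), so ΔE = −sin(169.7631°)·(-552) + cos(169.7631°)·(-96) = 192.57 m.

ΔE = 193 m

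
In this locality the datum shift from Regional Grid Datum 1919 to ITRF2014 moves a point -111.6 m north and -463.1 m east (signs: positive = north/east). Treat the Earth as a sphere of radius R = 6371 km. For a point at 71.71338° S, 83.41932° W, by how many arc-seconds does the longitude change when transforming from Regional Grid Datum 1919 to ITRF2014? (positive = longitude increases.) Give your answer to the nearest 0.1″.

At latitude -71.71338°, cos φ = 0.313771.
One radian of longitude at latitude φ spans R cos φ, so Δλ = ΔE / (R cos φ) = -463.1 / (6371000 × 0.313771) = -2.3166e-04 rad = -47.784″.

Δλ = -47.8″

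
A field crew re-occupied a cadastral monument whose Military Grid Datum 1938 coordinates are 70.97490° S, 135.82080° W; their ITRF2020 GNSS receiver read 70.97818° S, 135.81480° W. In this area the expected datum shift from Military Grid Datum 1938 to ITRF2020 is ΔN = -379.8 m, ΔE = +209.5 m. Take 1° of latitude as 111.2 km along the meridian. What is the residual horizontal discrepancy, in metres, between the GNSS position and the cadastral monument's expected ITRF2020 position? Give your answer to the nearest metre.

Observed coordinate differences: Δφ = -0.00328°, Δλ = +0.00600°.
Converting to metres (1° lat = 111200 m, cos φ = 0.325982): observed ΔN = -364.7 m, observed ΔE = 217.5 m.
Subtracting the expected shift leaves a residual of -364.7 − (-379.8) = 15.1 m north and 217.5 − (209.5) = 8.0 m east.
Residual distance = √(15.1² + 8.0²) = 17.1 m.

17 m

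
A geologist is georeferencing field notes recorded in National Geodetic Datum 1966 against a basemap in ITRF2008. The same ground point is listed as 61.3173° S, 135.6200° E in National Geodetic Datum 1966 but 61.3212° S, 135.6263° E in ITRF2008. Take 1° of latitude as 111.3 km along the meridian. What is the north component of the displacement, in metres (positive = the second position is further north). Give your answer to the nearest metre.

Δφ = -61.3212° − -61.3173° = -0.0039°; Δλ = 135.6263° − 135.6200° = +0.0063°.
ΔN = Δφ × 111300 = -434.1 m; ΔE = Δλ × 111300 × cos(-61.3173°) = +0.0063 × 111300 × 0.479959 = 336.5 m.

ΔN = -434 m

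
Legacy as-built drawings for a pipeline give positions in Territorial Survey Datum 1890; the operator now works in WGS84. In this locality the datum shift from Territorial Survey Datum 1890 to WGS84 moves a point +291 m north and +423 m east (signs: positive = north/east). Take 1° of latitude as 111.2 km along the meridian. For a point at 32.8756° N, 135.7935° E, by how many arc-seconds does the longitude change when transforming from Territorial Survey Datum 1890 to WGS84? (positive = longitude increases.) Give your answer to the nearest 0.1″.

Δλ = 16.3″

At latitude 32.8756°, cos φ = 0.839851.
1° of longitude at this latitude = 111.2 × cos φ = 93.39 km, so Δλ = 423.0 / 93391.4 = 0.0045293° = 16.306″.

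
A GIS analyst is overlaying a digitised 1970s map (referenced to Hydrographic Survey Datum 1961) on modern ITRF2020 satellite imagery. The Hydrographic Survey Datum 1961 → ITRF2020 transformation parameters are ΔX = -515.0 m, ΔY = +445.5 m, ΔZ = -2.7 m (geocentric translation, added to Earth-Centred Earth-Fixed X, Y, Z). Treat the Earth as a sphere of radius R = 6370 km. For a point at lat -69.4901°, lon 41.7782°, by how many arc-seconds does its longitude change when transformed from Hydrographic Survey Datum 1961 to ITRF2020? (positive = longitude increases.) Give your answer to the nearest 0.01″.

sin φ = -0.936612, cos φ = 0.350369, sin λ = 0.666249, cos λ = 0.745730.
East component: ΔE = −sin λ·ΔX + cos λ·ΔY = −(0.666249)(-515.0) + (0.745730)(445.5) = 675.34 m.
1° of latitude spans πR/180 = 111177 m; at latitude φ, 1° of longitude spans that × cos φ = 38953.2 m, so Δλ = 675.34 / 38953.2 × 3600 = 62.414″.

Δλ = 62.41″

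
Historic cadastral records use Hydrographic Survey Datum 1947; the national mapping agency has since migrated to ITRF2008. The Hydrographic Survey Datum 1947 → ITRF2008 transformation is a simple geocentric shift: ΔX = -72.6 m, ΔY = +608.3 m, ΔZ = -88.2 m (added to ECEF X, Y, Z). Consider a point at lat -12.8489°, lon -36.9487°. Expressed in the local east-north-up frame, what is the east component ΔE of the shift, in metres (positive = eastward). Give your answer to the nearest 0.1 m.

ΔE = 442.5 m

At φ = -12.8489°, λ = -36.9487°: sin φ = -0.222381, cos φ = 0.974960, sin λ = -0.601100, cos λ = 0.799174.
ΔE = −sin λ·ΔX + cos λ·ΔY = −(-0.601100)·(-72.6) + (0.799174)·(608.3) = 442.50 m.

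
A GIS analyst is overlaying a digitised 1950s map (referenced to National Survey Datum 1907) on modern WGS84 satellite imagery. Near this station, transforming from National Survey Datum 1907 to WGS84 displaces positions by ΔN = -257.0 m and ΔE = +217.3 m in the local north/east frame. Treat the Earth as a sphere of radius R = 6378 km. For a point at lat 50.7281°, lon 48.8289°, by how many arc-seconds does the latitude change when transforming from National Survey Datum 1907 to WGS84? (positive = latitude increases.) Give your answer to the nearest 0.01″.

Δφ = -8.31″

On a sphere of radius R, 1 rad of latitude = R, so Δφ = ΔN / R = -257.0 / 6378000 = -4.0295e-05 rad = -8.311″.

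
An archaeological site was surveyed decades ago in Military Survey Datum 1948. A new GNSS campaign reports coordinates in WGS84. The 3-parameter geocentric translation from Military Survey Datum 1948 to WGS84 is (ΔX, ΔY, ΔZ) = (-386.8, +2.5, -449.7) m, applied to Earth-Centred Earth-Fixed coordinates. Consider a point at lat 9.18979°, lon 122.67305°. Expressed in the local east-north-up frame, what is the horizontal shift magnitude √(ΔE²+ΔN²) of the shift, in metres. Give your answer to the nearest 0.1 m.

The local east axis at (φ, λ) is (−sin λ, cos λ, 0), so ΔE = −sin(122.67305°)·(-386.8) + cos(122.67305°)·2.5 = 324.25 m.
The local north axis is (−sin φ cos λ, −sin φ sin λ, cos φ), giving ΔN = -33.348 − 0.336 − 443.928 = -477.61 m.
Horizontal magnitude = √(ΔE² + ΔN²) = √(324.25² + (-477.61)²) = 577.28 m.

577.3 m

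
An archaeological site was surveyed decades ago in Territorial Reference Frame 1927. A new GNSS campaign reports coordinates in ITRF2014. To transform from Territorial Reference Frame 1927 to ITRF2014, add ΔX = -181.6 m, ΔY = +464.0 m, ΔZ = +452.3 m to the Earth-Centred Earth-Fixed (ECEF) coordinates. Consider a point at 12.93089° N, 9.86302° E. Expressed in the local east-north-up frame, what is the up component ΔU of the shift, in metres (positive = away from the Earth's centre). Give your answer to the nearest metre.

ΔU = 4 m

At φ = 12.93089°, λ = 9.86302°: sin φ = 0.223776, cos φ = 0.974641, sin λ = 0.171293, cos λ = 0.985220.
ΔU = cos φ cos λ·ΔX + cos φ sin λ·ΔY + sin φ·ΔZ = (0.974641)(0.985220)(-181.6) + (0.974641)(0.171293)(464.0) + (0.223776)(452.3) = 4.30 m.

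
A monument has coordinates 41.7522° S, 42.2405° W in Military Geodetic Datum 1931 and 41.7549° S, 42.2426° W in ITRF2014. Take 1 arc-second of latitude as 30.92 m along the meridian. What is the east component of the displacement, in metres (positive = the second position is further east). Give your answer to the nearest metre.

Δφ = -41.7549° − -41.7522° = -0.0027°; Δλ = -42.2426° − -42.2405° = -0.0021°.
1° of latitude = 3600 × 30.92 = 111312 m.
ΔN = Δφ × 111312 = -300.5 m; ΔE = Δλ × 111312 × cos(-41.7522°) = -0.0021 × 111312 × 0.746032 = -174.4 m.

ΔE = -174 m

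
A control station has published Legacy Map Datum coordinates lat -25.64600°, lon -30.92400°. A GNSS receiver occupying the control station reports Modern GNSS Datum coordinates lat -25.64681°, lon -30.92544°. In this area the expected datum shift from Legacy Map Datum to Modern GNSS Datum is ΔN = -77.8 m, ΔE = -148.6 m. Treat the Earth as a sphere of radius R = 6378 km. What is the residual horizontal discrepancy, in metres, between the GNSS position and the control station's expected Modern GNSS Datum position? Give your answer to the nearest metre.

13 m

Observed coordinate differences: Δφ = -0.00081°, Δλ = -0.00144°.
Converting to metres (1° lat = 111317 m, cos φ = 0.901485): observed ΔN = -90.2 m, observed ΔE = -144.5 m.
Subtracting the expected shift leaves a residual of -90.2 − (-77.8) = -12.4 m north and -144.5 − (-148.6) = 4.1 m east.
Residual distance = √((-12.4)² + 4.1²) = 13.0 m.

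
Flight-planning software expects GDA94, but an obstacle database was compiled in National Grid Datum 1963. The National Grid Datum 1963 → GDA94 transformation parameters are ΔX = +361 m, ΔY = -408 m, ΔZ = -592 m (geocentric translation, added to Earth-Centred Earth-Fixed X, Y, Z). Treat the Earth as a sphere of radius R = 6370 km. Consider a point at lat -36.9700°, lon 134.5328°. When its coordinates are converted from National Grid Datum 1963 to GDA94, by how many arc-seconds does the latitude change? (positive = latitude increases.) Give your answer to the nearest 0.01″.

Δφ = -25.91″

sin φ = -0.601397, cos φ = 0.798951, sin λ = 0.712849, cos λ = -0.701317.
North component: ΔN = −sin φ cos λ·ΔX − sin φ sin λ·ΔY + cos φ·ΔZ = −(-0.601397)(-0.701317)(361) − (-0.601397)(0.712849)(-408) + (0.798951)(-592) = -800.15 m.
1° of latitude spans πR/180 = 111177 m, so Δφ = -800.15 / 111177 × 3600 = -25.909″.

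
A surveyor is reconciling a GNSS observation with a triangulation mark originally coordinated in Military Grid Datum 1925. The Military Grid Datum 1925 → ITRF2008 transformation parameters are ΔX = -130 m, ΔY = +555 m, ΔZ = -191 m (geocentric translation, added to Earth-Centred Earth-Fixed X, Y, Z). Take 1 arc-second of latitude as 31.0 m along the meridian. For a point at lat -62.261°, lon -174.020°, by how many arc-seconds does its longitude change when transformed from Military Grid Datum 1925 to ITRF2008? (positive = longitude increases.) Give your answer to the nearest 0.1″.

Δλ = -39.2″

sin φ = -0.885077, cos φ = 0.465445, sin λ = -0.104181, cos λ = -0.994558.
East component: ΔE = −sin λ·ΔX + cos λ·ΔY = −(-0.104181)(-130) + (-0.994558)(555) = -565.52 m.
1° of latitude spans 3600 × 31.00 = 111600 m; at latitude φ, 1° of longitude spans that × cos φ = 51943.6 m, so Δλ = -565.52 / 51943.6 × 3600 = -39.194″.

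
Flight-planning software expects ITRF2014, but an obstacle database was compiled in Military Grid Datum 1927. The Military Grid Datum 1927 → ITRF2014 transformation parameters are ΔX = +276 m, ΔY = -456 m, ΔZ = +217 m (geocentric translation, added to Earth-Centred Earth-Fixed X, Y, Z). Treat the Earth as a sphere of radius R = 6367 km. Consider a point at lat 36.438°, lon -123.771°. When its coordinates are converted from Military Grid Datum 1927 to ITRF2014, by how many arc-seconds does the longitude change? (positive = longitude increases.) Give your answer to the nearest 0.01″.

sin φ = 0.593953, cos φ = 0.804500, sin λ = -0.831266, cos λ = -0.555875.
East component: ΔE = −sin λ·ΔX + cos λ·ΔY = −(-0.831266)(276) + (-0.555875)(-456) = 482.91 m.
1° of latitude spans πR/180 = 111125 m; at latitude φ, 1° of longitude spans that × cos φ = 89400.2 m, so Δλ = 482.91 / 89400.2 × 3600 = 19.446″.

Δλ = 19.45″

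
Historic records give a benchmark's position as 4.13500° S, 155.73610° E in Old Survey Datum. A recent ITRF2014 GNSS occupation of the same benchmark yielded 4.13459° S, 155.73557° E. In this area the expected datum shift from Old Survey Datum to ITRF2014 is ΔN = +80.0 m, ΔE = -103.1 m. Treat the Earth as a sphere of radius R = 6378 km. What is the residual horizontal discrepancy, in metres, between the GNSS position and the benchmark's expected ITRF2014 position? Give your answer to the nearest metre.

56 m

Observed coordinate differences: Δφ = +0.00041°, Δλ = -0.00053°.
Converting to metres (1° lat = 111317 m, cos φ = 0.997397): observed ΔN = 45.6 m, observed ΔE = -58.8 m.
Subtracting the expected shift leaves a residual of 45.6 − (80.0) = -34.4 m north and -58.8 − (-103.1) = 44.3 m east.
Residual distance = √((-34.4)² + 44.3²) = 56.0 m.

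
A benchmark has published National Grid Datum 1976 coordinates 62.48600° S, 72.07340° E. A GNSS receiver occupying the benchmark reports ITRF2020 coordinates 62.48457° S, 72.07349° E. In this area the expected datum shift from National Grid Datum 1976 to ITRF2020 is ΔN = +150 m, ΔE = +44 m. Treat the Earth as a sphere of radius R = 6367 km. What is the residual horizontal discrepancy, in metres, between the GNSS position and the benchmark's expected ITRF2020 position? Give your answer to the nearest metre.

Observed coordinate differences: Δφ = +0.00143°, Δλ = +0.00009°.
Converting to metres (1° lat = 111125 m, cos φ = 0.461965): observed ΔN = 158.9 m, observed ΔE = 4.6 m.
Subtracting the expected shift leaves a residual of 158.9 − (150) = 8.9 m north and 4.6 − (44) = -39.4 m east.
Residual distance = √(8.9² + (-39.4)²) = 40.4 m.

40 m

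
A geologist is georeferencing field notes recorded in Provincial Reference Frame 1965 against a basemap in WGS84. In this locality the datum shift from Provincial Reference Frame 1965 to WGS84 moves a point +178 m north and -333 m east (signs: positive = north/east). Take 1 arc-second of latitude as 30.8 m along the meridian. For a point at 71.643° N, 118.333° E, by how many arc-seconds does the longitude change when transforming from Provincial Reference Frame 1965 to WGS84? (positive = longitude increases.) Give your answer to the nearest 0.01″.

At latitude 71.643°, cos φ = 0.314937.
1″ of longitude at this latitude = 30.80 × cos φ = 9.7001 m, so Δλ = -333.0 / 9.7001 = -34.330″.

Δλ = -34.33″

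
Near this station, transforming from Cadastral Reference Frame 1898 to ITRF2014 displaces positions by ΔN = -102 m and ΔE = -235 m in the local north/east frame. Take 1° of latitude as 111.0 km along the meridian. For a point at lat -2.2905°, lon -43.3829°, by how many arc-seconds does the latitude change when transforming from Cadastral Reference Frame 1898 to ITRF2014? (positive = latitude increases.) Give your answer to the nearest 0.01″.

1° of latitude = 111.0 km, so Δφ = -102.0 / 111000 = -0.0009189° = -3.308″.

Δφ = -3.31″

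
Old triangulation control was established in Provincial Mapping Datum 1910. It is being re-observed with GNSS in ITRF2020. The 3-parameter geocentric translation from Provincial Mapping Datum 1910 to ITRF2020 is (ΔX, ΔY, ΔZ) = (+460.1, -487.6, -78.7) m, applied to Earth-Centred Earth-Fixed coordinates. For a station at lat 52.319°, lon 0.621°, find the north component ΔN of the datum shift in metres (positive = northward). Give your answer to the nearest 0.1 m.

ΔN = -408.0 m

At φ = 52.319°, λ = 0.621°: sin φ = 0.791426, cos φ = 0.611265, sin λ = 0.010838, cos λ = 0.999941.
ΔN = −sin φ cos λ·ΔX − sin φ sin λ·ΔY + cos φ·ΔZ = −(0.791426)(0.999941)(460.1) − (0.791426)(0.010838)(-487.6) + (0.611265)(-78.7) = -408.04 m.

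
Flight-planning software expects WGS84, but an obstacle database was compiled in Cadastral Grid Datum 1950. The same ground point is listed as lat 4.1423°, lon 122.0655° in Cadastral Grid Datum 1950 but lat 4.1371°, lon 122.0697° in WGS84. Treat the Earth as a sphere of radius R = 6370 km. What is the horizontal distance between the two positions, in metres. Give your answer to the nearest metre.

Δφ = 4.1371° − 4.1423° = -0.0052°; Δλ = 122.0697° − 122.0655° = +0.0042°.
1° along a meridian = πR/180 = 111177 m.
ΔN = Δφ × 111177 = -578.1 m; ΔE = Δλ × 111177 × cos(4.1423°) = +0.0042 × 111177 × 0.997388 = 465.7 m.
Distance = √(ΔE² + ΔN²) = √(465.7² + (-578.1)²) = 742.4 m.

742 m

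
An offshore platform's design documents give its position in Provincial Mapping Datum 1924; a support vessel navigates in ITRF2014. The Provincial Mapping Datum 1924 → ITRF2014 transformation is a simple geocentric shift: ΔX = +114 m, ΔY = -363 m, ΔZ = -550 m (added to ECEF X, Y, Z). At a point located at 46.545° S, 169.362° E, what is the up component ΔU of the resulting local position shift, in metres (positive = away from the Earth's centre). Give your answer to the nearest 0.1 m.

ΔU = 276.1 m

The local up (radial) axis is (cos φ cos λ, cos φ sin λ, sin φ), giving ΔU = -77.060 − 46.089 + 399.253 = 276.10 m.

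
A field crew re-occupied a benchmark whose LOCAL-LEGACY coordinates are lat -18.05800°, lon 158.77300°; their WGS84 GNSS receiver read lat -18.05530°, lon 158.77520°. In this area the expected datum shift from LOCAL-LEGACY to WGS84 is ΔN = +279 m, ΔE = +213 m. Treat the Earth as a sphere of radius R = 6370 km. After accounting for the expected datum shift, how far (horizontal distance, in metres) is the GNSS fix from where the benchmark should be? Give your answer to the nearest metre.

Observed coordinate differences: Δφ = +0.00270°, Δλ = +0.00220°.
Converting to metres (1° lat = 111177 m, cos φ = 0.950743): observed ΔN = 300.2 m, observed ΔE = 232.5 m.
Subtracting the expected shift leaves a residual of 300.2 − (279) = 21.2 m north and 232.5 − (213) = 19.5 m east.
Residual distance = √(21.2² + 19.5²) = 28.8 m.

29 m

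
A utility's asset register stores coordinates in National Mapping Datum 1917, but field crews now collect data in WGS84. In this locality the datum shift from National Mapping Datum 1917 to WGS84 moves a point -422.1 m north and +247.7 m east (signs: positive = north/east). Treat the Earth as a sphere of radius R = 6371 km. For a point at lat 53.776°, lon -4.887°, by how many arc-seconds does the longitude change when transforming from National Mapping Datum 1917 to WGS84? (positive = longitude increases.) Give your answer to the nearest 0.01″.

At latitude 53.776°, cos φ = 0.590944.
One radian of longitude at latitude φ spans R cos φ, so Δλ = ΔE / (R cos φ) = 247.7 / (6371000 × 0.590944) = 6.5792e-05 rad = 13.571″.

Δλ = 13.57″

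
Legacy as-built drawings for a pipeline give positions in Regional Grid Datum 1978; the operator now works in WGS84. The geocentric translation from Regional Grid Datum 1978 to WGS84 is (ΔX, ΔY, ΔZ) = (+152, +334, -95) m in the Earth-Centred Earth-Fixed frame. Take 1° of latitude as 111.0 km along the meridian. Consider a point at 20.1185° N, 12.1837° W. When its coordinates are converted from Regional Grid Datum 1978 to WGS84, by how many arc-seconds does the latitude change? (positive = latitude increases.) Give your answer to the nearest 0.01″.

Δφ = -3.76″

sin φ = 0.343963, cos φ = 0.938983, sin λ = -0.211047, cos λ = 0.977476.
North component: ΔN = −sin φ cos λ·ΔX − sin φ sin λ·ΔY + cos φ·ΔZ = −(0.343963)(0.977476)(152) − (0.343963)(-0.211047)(334) + (0.938983)(-95) = -116.06 m.
1° of latitude spans 111000 m, so Δφ = -116.06 / 111000 × 3600 = -3.764″.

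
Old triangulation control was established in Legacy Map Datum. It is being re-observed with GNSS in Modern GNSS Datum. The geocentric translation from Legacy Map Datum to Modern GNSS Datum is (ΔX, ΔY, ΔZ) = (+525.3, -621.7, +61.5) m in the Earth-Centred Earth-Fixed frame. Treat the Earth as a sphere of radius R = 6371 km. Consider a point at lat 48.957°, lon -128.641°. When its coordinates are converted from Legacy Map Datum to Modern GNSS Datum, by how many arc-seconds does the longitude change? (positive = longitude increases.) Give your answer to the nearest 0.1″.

sin φ = 0.754217, cos φ = 0.656625, sin λ = -0.781074, cos λ = -0.624439.
East component: ΔE = −sin λ·ΔX + cos λ·ΔY = −(-0.781074)(525.3) + (-0.624439)(-621.7) = 798.51 m.
1° of latitude spans πR/180 = 111195 m; at latitude φ, 1° of longitude spans that × cos φ = 73013.4 m, so Δλ = 798.51 / 73013.4 × 3600 = 39.371″.

Δλ = 39.4″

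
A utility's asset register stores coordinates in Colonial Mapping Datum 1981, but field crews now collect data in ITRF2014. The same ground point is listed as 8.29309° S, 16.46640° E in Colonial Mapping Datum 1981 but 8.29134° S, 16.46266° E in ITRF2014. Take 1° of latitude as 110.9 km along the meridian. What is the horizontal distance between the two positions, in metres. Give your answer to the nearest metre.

Δφ = -8.29134° − -8.29309° = +0.00175°; Δλ = 16.46266° − 16.46640° = -0.00374°.
ΔN = Δφ × 110900 = 194.1 m; ΔE = Δλ × 110900 × cos(-8.29309°) = -0.00374 × 110900 × 0.989543 = -410.4 m.
Distance = √(ΔE² + ΔN²) = √((-410.4)² + 194.1²) = 454.0 m.

454 m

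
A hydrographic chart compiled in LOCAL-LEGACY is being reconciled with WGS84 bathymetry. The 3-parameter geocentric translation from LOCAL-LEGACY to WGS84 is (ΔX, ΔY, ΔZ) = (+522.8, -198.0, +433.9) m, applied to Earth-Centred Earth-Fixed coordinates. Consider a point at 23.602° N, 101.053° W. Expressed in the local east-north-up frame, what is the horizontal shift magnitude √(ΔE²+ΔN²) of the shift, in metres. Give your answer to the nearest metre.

658 m

At φ = 23.602°, λ = -101.053°: sin φ = 0.400381, cos φ = 0.916349, sin λ = -0.981450, cos λ = -0.191717.
ΔE = −sin λ·ΔX + cos λ·ΔY = −(-0.981450)·(522.8) + (-0.191717)·(-198.0) = 551.06 m.
ΔN = −sin φ cos λ·ΔX − sin φ sin λ·ΔY + cos φ·ΔZ = −(0.400381)(-0.191717)(522.8) − (0.400381)(-0.981450)(-198.0) + (0.916349)(433.9) = 359.93 m.
Horizontal magnitude = √(ΔE² + ΔN²) = √(551.06² + 359.93²) = 658.19 m.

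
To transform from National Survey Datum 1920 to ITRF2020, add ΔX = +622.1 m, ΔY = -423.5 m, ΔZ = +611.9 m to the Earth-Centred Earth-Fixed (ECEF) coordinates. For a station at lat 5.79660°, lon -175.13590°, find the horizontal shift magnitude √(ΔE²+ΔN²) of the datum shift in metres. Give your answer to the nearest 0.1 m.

The local east axis at (φ, λ) is (−sin λ, cos λ, 0), so ΔE = −sin(-175.13590°)·622.1 + cos(-175.13590°)·(-423.5) = 474.72 m.
The local north axis is (−sin φ cos λ, −sin φ sin λ, cos φ), giving ΔN = 62.604 − 3.627 + 608.771 = 667.75 m.
Horizontal magnitude = √(ΔE² + ΔN²) = √(474.72² + 667.75²) = 819.30 m.

819.3 m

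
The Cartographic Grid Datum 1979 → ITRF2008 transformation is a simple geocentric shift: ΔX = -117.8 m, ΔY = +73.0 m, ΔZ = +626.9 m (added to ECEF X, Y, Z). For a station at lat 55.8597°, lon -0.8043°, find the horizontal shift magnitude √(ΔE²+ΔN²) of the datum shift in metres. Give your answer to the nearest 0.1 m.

The local east axis at (φ, λ) is (−sin λ, cos λ, 0), so ΔE = −sin(-0.8043°)·(-117.8) + cos(-0.8043°)·73.0 = 71.34 m.
The local north axis is (−sin φ cos λ, −sin φ sin λ, cos φ), giving ΔN = 97.489 + 0.848 + 351.830 = 450.17 m.
Horizontal magnitude = √(ΔE² + ΔN²) = √(71.34² + 450.17²) = 455.78 m.

455.8 m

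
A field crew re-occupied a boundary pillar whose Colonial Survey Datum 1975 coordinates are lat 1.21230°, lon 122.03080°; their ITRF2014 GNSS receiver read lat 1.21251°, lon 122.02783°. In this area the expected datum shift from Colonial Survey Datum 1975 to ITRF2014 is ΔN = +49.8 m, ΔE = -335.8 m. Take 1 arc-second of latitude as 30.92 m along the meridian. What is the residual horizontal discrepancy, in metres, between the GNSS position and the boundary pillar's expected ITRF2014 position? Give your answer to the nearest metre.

Observed coordinate differences: Δφ = +0.00021°, Δλ = -0.00297°.
Converting to metres (1° lat = 111312 m, cos φ = 0.999776): observed ΔN = 23.4 m, observed ΔE = -330.5 m.
Subtracting the expected shift leaves a residual of 23.4 − (49.8) = -26.4 m north and -330.5 − (-335.8) = 5.3 m east.
Residual distance = √((-26.4)² + 5.3²) = 26.9 m.

27 m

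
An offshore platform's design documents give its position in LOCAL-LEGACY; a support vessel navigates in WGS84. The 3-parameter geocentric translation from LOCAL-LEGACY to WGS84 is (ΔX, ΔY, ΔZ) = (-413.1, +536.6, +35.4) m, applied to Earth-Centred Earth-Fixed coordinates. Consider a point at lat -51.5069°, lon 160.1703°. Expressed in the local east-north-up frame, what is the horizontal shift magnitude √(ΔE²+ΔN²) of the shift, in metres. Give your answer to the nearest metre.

The local east axis at (φ, λ) is (−sin λ, cos λ, 0), so ΔE = −sin(160.1703°)·(-413.1) + cos(160.1703°)·536.6 = -364.65 m.
The local north axis is (−sin φ cos λ, −sin φ sin λ, cos φ), giving ΔN = 304.155 + 142.471 + 22.034 = 468.66 m.
Horizontal magnitude = √(ΔE² + ΔN²) = √((-364.65)² + 468.66²) = 593.81 m.

594 m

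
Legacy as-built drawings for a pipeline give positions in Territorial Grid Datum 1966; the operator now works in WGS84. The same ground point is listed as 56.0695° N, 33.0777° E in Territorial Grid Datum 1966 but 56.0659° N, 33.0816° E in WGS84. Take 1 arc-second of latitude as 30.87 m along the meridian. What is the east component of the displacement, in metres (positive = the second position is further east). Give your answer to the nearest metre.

Δφ = 56.0659° − 56.0695° = -0.0036°; Δλ = 33.0816° − 33.0777° = +0.0039°.
1° of latitude = 3600 × 30.87 = 111132 m.
ΔN = Δφ × 111132 = -400.1 m; ΔE = Δλ × 111132 × cos(56.0695°) = +0.0039 × 111132 × 0.558187 = 241.9 m.

ΔE = 242 m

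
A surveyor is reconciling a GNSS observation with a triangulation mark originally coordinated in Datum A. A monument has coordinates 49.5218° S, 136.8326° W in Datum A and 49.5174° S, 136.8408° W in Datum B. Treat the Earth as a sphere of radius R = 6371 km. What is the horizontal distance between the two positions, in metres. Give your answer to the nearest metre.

768 m

Δφ = -49.5174° − -49.5218° = +0.0044°; Δλ = -136.8408° − -136.8326° = -0.0082°.
1° along a meridian = πR/180 = 111195 m.
ΔN = Δφ × 111195 = 489.3 m; ΔE = Δλ × 111195 × cos(-49.5218°) = -0.0082 × 111195 × 0.649159 = -591.9 m.
Distance = √(ΔE² + ΔN²) = √((-591.9)² + 489.3²) = 767.9 m.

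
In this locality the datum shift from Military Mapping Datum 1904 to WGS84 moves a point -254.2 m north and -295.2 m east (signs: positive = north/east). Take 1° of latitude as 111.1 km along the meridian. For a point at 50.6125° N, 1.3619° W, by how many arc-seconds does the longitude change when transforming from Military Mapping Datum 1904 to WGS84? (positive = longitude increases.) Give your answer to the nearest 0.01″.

Δλ = -15.07″

At latitude 50.6125°, cos φ = 0.634562.
1° of longitude at this latitude = 111.1 × cos φ = 70.50 km, so Δλ = -295.2 / 70499.8 = -0.0041872° = -15.074″.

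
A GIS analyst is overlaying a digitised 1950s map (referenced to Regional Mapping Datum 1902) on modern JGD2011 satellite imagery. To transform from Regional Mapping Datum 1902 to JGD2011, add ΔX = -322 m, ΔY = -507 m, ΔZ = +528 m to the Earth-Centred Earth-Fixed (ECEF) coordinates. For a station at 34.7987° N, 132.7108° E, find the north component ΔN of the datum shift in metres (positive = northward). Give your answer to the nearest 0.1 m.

The local north axis is (−sin φ cos λ, −sin φ sin λ, cos φ), giving ΔN = -124.647 + 212.605 + 433.574 = 521.53 m.

ΔN = 521.5 m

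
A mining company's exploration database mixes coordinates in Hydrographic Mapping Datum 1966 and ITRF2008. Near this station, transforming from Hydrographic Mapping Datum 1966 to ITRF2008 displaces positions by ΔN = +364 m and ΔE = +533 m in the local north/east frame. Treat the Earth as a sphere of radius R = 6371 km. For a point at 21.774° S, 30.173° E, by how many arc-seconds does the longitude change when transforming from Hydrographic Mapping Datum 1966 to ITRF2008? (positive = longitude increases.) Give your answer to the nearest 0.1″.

At latitude -21.774°, cos φ = 0.928654.
One radian of longitude at latitude φ spans R cos φ, so Δλ = ΔE / (R cos φ) = 533.0 / (6371000 × 0.928654) = 9.0088e-05 rad = 18.582″.

Δλ = 18.6″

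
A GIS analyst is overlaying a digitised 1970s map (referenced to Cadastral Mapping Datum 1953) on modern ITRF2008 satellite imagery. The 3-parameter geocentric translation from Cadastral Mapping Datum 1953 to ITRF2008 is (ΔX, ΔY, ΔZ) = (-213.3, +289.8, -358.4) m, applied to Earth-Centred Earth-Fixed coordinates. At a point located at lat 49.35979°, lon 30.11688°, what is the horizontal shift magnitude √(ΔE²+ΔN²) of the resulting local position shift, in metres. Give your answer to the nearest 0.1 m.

411.7 m

The local east axis at (φ, λ) is (−sin λ, cos λ, 0), so ΔE = −sin(30.11688°)·(-213.3) + cos(30.11688°)·289.8 = 357.70 m.
The local north axis is (−sin φ cos λ, −sin φ sin λ, cos φ), giving ΔN = 140.005 − 110.340 − 233.428 = -203.76 m.
Horizontal magnitude = √(ΔE² + ΔN²) = √(357.70² + (-203.76)²) = 411.67 m.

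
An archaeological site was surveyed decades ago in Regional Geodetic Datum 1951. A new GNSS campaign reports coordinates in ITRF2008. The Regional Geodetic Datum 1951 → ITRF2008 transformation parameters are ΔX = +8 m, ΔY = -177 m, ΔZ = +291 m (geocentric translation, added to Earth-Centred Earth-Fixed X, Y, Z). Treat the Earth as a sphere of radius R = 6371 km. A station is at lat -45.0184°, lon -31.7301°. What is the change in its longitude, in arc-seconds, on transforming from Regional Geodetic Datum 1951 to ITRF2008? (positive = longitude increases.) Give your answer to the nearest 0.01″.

sin φ = -0.707334, cos φ = 0.706880, sin λ = -0.525919, cos λ = 0.850535.
East component: ΔE = −sin λ·ΔX + cos λ·ΔY = −(-0.525919)(8) + (0.850535)(-177) = -146.34 m.
1° of latitude spans πR/180 = 111195 m; at latitude φ, 1° of longitude spans that × cos φ = 78601.4 m, so Δλ = -146.34 / 78601.4 × 3600 = -6.702″.

Δλ = -6.70″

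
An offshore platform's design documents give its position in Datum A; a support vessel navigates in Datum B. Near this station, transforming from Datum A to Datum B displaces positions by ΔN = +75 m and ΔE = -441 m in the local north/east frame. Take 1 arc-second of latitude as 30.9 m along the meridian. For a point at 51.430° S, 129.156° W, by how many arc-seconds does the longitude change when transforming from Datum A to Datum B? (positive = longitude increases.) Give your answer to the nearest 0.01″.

Δλ = -22.89″

At latitude -51.430°, cos φ = 0.623470.
1″ of longitude at this latitude = 30.90 × cos φ = 19.2652 m, so Δλ = -441.0 / 19.2652 = -22.891″.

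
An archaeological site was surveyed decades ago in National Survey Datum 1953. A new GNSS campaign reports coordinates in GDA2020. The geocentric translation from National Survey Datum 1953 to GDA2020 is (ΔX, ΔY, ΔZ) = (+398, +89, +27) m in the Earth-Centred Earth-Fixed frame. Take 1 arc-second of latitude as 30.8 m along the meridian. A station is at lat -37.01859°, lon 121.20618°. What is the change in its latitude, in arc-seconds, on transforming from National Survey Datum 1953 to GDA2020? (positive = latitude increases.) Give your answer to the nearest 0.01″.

Δφ = -1.84″

sin φ = -0.602074, cos φ = 0.798440, sin λ = 0.855308, cos λ = -0.518119.
North component: ΔN = −sin φ cos λ·ΔX − sin φ sin λ·ΔY + cos φ·ΔZ = −(-0.602074)(-0.518119)(398) − (-0.602074)(0.855308)(89) + (0.798440)(27) = -56.77 m.
1° of latitude spans 3600 × 30.80 = 110880 m, so Δφ = -56.77 / 110880 × 3600 = -1.843″.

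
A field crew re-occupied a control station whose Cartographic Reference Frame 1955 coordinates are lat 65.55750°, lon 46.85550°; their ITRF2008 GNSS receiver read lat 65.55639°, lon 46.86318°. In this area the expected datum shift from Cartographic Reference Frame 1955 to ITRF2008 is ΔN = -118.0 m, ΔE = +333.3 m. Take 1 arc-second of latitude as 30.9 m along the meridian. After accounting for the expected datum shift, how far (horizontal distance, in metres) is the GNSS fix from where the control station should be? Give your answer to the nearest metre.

21 m

Observed coordinate differences: Δφ = -0.00111°, Δλ = +0.00768°.
Converting to metres (1° lat = 111240 m, cos φ = 0.413780): observed ΔN = -123.5 m, observed ΔE = 353.5 m.
Subtracting the expected shift leaves a residual of -123.5 − (-118.0) = -5.5 m north and 353.5 − (333.3) = 20.2 m east.
Residual distance = √((-5.5)² + 20.2²) = 20.9 m.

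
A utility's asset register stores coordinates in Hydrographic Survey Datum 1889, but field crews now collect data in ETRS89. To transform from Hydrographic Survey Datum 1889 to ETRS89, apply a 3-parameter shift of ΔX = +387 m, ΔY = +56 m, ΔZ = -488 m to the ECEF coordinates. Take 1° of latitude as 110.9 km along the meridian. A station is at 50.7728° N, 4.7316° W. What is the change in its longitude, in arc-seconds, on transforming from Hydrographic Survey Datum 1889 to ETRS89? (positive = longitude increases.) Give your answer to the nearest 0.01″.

sin φ = 0.774644, cos φ = 0.632397, sin λ = -0.082488, cos λ = 0.996592.
East component: ΔE = −sin λ·ΔX + cos λ·ΔY = −(-0.082488)(387) + (0.996592)(56) = 87.73 m.
1° of latitude spans 110900 m; at latitude φ, 1° of longitude spans that × cos φ = 70132.8 m, so Δλ = 87.73 / 70132.8 × 3600 = 4.503″.

Δλ = 4.50″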